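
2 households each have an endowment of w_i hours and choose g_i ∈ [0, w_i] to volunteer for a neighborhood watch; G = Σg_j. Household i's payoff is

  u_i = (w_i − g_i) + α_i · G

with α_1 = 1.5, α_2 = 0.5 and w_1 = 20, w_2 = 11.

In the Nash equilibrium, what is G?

∂u_i/∂g_i = α_i − 1, so household i contributes w_i if α_i > 1, else 0.
α_i > 1 for i ∈ {1}; NE contributions (20, 0), G = 20.

20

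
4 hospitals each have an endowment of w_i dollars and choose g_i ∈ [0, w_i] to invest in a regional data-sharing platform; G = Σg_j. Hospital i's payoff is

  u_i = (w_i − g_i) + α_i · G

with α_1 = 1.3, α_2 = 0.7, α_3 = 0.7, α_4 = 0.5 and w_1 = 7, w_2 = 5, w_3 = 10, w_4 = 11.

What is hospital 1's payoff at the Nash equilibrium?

9.1

∂u_i/∂g_i = α_i − 1, so hospital i contributes w_i if α_i > 1, else 0.
α_i > 1 for i ∈ {1}; NE contributions (7, 0, 0, 0), G = 7.
u_1 = (7 − 7) + 1.3·7 = 9.1.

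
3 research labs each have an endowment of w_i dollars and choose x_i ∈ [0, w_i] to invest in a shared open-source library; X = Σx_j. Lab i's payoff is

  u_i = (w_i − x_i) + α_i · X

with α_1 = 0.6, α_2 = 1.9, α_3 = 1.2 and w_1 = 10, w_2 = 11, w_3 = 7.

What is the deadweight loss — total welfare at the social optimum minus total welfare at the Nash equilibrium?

27

∂u_i/∂x_i = α_i − 1, so lab i contributes w_i if α_i > 1, else 0.
α_i > 1 for i ∈ {2, 3}; NE contributions (0, 11, 7), X = 18.
W^NE = Σw_i − X^NE + (Σα_i)·X^NE = 28 + 2.7·18 = 76.6.
Planner: ∂(Σu_j)/∂x_i = Σα_j − 1 = 2.7 > 0, so everyone contributes w_i; X^SO = 28, W^SO = 28 + 2.7·28 = 103.6.
Deadweight loss = 27.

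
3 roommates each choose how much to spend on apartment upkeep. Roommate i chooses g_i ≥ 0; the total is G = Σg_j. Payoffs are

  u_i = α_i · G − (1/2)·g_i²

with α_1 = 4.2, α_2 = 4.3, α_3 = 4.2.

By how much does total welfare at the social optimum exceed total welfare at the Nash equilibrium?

Roommate i's FOC: ∂u_i/∂g_i = α_i − g_i = 0, so g_i* = α_i.
NE contributions = (4.2, 4.3, 4.2); G = 12.7.
W^NE = (Σα)·G − ½Σα_i² = 12.7² − ½·53.77 = 134.405.
Planner sets g_i = Σα_j = 12.7 for every i, so G^SO = 3·12.7 = 38.1.
W^SO = (Σα)·G^SO − ½·3·(Σα)² = (3/2)·12.7² = 241.935.
Deadweight loss = W^SO − W^NE = 107.53.

107.53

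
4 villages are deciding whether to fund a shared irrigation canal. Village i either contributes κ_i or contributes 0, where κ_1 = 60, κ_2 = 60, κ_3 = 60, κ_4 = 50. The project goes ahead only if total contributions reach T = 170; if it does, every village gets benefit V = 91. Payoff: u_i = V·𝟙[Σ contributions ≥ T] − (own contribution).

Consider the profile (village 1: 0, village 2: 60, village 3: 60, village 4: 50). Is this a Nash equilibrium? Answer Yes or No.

Total = 170 ≥ 170: provided.
Village 1 (pledges 0, payoff 91): pledging 60 → total 230, payoff 31. No gain.
Village 2 (pledges 60, payoff 31): dropping to 0 → total 110, payoff 0. No gain.
Village 3 (pledges 60, payoff 31): dropping to 0 → total 110, payoff 0. No gain.
Village 4 (pledges 50, payoff 41): dropping to 0 → total 120, payoff 0. No gain.

Yes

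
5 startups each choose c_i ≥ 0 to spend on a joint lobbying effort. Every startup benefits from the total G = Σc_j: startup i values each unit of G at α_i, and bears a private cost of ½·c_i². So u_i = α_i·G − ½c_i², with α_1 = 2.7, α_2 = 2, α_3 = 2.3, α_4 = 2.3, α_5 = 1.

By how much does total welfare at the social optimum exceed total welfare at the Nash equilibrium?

Startup i's FOC: ∂u_i/∂c_i = α_i − c_i = 0, so c_i* = α_i.
NE contributions = (2.7, 2, 2.3, 2.3, 1); G = 10.3.
W^NE = (Σα)·G − ½Σα_i² = 10.3² − ½·22.87 = 94.655.
Planner sets c_i = Σα_j = 10.3 for every i, so G^SO = 5·10.3 = 51.5.
W^SO = (Σα)·G^SO − ½·5·(Σα)² = (5/2)·10.3² = 265.225.
Deadweight loss = W^SO − W^NE = 170.57.

170.57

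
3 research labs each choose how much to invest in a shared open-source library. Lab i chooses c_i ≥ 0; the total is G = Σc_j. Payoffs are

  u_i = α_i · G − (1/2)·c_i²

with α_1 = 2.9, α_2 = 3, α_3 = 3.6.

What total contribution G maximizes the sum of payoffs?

28.5

Planner FOC: ∂(Σu_j)/∂c_i = (Σα_j) − c_i = 0, so c_i^SO = Σα_j = 9.5 for every i; G^SO = 28.5.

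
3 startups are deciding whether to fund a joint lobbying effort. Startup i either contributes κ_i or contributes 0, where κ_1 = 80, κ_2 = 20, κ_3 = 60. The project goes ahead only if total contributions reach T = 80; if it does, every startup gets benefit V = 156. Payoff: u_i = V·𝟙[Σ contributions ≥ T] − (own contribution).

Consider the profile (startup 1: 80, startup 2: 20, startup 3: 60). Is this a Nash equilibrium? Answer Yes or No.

No

Total = 160 ≥ 80: provided.
Startup 1 (pledges 80, payoff 76): dropping to 0 → total 80, payoff 156. Profitable deviation.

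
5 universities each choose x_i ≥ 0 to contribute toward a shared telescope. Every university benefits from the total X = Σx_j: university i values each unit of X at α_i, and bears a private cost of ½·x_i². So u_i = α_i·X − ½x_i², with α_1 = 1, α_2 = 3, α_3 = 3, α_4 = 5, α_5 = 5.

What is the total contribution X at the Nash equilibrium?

17

University i's FOC: ∂u_i/∂x_i = α_i − x_i = 0, so x_i* = α_i.
NE contributions = (1, 3, 3, 5, 5); X = 17.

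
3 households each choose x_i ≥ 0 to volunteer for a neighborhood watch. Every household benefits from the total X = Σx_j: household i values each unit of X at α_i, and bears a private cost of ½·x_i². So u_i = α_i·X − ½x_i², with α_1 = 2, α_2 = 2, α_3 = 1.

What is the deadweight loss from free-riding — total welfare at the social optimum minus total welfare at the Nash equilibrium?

17

Household i's FOC: ∂u_i/∂x_i = α_i − x_i = 0, so x_i* = α_i.
NE contributions = (2, 2, 1); X = 5.
W^NE = (Σα)·X − ½Σα_i² = 5² − ½·9 = 20.5.
Planner sets x_i = Σα_j = 5 for every i, so X^SO = 3·5 = 15.
W^SO = (Σα)·X^SO − ½·3·(Σα)² = (3/2)·5² = 37.5.
Deadweight loss = W^SO − W^NE = 17.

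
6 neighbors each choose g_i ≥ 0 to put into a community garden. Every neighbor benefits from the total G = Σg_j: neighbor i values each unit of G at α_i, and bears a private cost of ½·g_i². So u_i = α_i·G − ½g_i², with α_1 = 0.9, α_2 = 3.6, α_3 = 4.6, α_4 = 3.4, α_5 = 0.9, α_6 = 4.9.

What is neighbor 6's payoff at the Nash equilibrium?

77.665

Neighbor i's FOC: ∂u_i/∂g_i = α_i − g_i = 0, so g_i* = α_i.
NE contributions = (0.9, 3.6, 4.6, 3.4, 0.9, 4.9); G = 18.3.
u_6 = α_6·G − ½·(g_6)² = 4.9·18.3 − ½·4.9² = 77.665.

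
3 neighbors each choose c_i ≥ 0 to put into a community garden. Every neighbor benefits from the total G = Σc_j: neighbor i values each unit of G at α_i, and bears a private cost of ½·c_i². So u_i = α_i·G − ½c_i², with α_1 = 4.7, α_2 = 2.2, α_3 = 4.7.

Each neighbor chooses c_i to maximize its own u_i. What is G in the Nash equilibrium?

Neighbor i's FOC: ∂u_i/∂c_i = α_i − c_i = 0, so c_i* = α_i.
NE contributions = (4.7, 2.2, 4.7); G = 11.6.

11.6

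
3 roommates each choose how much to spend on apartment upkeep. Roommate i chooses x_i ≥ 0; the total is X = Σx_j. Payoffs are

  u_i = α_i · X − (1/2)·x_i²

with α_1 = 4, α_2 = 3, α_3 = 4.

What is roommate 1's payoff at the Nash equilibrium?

36

Roommate i's FOC: ∂u_i/∂x_i = α_i − x_i = 0, so x_i* = α_i.
NE contributions = (4, 3, 4); X = 11.
u_1 = α_1·X − ½·(x_1)² = 4·11 − ½·4² = 36.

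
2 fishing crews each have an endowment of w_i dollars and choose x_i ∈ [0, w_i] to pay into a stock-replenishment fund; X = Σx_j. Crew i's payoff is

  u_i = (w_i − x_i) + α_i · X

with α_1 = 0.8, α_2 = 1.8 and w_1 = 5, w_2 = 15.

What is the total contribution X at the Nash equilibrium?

15

∂u_i/∂x_i = α_i − 1, so crew i contributes w_i if α_i > 1, else 0.
α_i > 1 for i ∈ {2}; NE contributions (0, 15), X = 15.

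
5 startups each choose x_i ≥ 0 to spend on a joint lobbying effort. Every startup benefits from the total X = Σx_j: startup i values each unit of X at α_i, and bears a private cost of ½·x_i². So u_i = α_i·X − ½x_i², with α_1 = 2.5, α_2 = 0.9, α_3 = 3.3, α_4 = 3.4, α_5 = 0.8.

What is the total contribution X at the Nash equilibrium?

10.9

Startup i's FOC: ∂u_i/∂x_i = α_i − x_i = 0, so x_i* = α_i.
NE contributions = (2.5, 0.9, 3.3, 3.4, 0.8); X = 10.9.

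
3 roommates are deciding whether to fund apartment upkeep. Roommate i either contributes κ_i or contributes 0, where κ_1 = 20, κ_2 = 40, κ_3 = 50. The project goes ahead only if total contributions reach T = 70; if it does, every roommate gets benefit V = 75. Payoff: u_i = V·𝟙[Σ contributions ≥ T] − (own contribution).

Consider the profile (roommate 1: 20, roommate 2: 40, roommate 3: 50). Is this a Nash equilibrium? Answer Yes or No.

Total = 110 ≥ 70: provided.
Roommate 1 (pledges 20, payoff 55): dropping to 0 → total 90, payoff 75. Profitable deviation.

No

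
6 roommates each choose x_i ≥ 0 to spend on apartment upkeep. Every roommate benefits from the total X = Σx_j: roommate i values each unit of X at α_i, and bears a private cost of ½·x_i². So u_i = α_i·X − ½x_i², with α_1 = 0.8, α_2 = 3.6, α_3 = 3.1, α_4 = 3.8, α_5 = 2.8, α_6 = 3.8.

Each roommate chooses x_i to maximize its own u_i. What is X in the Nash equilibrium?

17.9

Roommate i's FOC: ∂u_i/∂x_i = α_i − x_i = 0, so x_i* = α_i.
NE contributions = (0.8, 3.6, 3.1, 3.8, 2.8, 3.8); X = 17.9.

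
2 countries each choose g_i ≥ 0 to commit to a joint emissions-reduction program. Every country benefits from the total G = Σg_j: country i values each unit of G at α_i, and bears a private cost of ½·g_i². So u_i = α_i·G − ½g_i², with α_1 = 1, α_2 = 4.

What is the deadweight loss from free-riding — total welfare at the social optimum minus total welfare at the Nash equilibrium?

8.5

Country i's FOC: ∂u_i/∂g_i = α_i − g_i = 0, so g_i* = α_i.
NE contributions = (1, 4); G = 5.
W^NE = (Σα)·G − ½Σα_i² = 5² − ½·17 = 16.5.
Planner sets g_i = Σα_j = 5 for every i, so G^SO = 2·5 = 10.
W^SO = (Σα)·G^SO − ½·2·(Σα)² = (2/2)·5² = 25.
Deadweight loss = W^SO − W^NE = 8.5.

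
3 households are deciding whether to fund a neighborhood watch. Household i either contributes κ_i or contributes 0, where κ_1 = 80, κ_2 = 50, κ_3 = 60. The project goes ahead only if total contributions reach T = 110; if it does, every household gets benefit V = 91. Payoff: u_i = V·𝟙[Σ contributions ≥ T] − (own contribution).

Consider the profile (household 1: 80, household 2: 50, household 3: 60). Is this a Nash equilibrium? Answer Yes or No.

No

Total = 190 ≥ 110: provided.
Household 1 (pledges 80, payoff 11): dropping to 0 → total 110, payoff 91. Profitable deviation.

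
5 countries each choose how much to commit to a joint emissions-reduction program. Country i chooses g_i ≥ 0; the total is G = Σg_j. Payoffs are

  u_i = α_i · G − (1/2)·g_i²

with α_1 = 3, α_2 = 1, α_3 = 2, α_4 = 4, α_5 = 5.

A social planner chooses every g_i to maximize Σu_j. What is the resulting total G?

75

Planner FOC: ∂(Σu_j)/∂g_i = (Σα_j) − g_i = 0, so g_i^SO = Σα_j = 15 for every i; G^SO = 75.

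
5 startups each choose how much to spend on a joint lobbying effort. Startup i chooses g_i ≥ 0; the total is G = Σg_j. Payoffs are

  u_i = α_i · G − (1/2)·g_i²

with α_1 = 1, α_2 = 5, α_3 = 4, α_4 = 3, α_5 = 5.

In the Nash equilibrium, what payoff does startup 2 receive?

77.5

Startup i's FOC: ∂u_i/∂g_i = α_i − g_i = 0, so g_i* = α_i.
NE contributions = (1, 5, 4, 3, 5); G = 18.
u_2 = α_2·G − ½·(g_2)² = 5·18 − ½·5² = 77.5.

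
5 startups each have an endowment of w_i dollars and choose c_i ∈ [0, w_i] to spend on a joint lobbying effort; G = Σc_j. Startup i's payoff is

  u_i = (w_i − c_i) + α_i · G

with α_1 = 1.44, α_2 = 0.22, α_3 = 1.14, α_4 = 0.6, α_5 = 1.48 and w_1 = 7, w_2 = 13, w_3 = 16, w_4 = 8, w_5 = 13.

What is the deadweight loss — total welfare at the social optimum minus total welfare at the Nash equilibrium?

81.48

∂u_i/∂c_i = α_i − 1, so startup i contributes w_i if α_i > 1, else 0.
α_i > 1 for i ∈ {1, 3, 5}; NE contributions (7, 0, 16, 0, 13), G = 36.
W^NE = Σw_i − G^NE + (Σα_i)·G^NE = 57 + 3.88·36 = 196.68.
Planner: ∂(Σu_j)/∂c_i = Σα_j − 1 = 3.88 > 0, so everyone contributes w_i; G^SO = 57, W^SO = 57 + 3.88·57 = 278.16.
Deadweight loss = 81.48.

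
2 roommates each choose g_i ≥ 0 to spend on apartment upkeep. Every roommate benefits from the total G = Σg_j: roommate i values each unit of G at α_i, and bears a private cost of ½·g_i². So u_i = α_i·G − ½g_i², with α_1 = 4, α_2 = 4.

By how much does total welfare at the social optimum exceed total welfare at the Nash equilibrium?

16

Roommate i's FOC: ∂u_i/∂g_i = α_i − g_i = 0, so g_i* = α_i.
NE contributions = (4, 4); G = 8.
W^NE = (Σα)·G − ½Σα_i² = 8² − ½·32 = 48.
Planner sets g_i = Σα_j = 8 for every i, so G^SO = 2·8 = 16.
W^SO = (Σα)·G^SO − ½·2·(Σα)² = (2/2)·8² = 64.
Deadweight loss = W^SO − W^NE = 16.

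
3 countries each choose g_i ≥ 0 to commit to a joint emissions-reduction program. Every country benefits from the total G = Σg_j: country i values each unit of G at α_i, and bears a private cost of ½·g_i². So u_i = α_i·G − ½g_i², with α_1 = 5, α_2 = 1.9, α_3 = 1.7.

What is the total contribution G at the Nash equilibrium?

8.6

Country i's FOC: ∂u_i/∂g_i = α_i − g_i = 0, so g_i* = α_i.
NE contributions = (5, 1.9, 1.7); G = 8.6.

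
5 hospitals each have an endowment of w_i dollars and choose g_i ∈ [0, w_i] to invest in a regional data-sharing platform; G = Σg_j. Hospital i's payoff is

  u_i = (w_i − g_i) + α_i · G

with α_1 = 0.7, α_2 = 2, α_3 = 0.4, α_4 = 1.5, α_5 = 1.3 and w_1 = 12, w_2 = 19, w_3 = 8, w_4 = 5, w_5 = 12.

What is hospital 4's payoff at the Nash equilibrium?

54

∂u_i/∂g_i = α_i − 1, so hospital i contributes w_i if α_i > 1, else 0.
α_i > 1 for i ∈ {2, 4, 5}; NE contributions (0, 19, 0, 5, 12), G = 36.
u_4 = (5 − 5) + 1.5·36 = 54.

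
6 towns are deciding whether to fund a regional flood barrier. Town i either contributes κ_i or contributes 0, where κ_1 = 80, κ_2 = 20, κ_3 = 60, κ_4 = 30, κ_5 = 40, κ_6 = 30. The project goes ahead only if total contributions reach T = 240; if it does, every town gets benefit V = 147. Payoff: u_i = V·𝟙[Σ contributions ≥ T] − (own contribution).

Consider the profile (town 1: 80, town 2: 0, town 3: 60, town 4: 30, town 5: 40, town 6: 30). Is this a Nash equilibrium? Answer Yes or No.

Yes

Total = 240 ≥ 240: provided.
Town 1 (pledges 80, payoff 67): dropping to 0 → total 160, payoff 0. No gain.
Town 2 (pledges 0, payoff 147): pledging 20 → total 260, payoff 127. No gain.
Town 3 (pledges 60, payoff 87): dropping to 0 → total 180, payoff 0. No gain.
Town 4 (pledges 30, payoff 117): dropping to 0 → total 210, payoff 0. No gain.
Town 5 (pledges 40, payoff 107): dropping to 0 → total 200, payoff 0. No gain.
Town 6 (pledges 30, payoff 117): dropping to 0 → total 210, payoff 0. No gain.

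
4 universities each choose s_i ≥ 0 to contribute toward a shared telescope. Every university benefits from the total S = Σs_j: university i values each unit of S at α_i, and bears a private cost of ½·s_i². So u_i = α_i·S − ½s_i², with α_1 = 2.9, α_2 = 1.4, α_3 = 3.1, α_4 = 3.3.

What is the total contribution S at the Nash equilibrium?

10.7

University i's FOC: ∂u_i/∂s_i = α_i − s_i = 0, so s_i* = α_i.
NE contributions = (2.9, 1.4, 3.1, 3.3); S = 10.7.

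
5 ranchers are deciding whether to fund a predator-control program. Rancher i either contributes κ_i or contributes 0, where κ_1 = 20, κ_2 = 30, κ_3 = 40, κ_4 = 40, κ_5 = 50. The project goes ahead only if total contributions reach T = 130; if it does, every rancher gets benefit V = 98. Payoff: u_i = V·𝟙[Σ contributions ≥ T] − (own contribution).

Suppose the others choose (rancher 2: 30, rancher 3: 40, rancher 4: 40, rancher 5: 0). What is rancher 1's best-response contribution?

Others' total = 110. Contributing 20 brings total to 130 ≥ 130: gain V − κ_1 = 78.
Best response: 20.

20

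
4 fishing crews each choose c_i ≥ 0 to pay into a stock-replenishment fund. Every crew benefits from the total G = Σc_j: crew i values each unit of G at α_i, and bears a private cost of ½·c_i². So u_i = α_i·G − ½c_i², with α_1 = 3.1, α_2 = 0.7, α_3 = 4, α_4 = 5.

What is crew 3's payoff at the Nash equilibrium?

43.2

Crew i's FOC: ∂u_i/∂c_i = α_i − c_i = 0, so c_i* = α_i.
NE contributions = (3.1, 0.7, 4, 5); G = 12.8.
u_3 = α_3·G − ½·(c_3)² = 4·12.8 − ½·4² = 43.2.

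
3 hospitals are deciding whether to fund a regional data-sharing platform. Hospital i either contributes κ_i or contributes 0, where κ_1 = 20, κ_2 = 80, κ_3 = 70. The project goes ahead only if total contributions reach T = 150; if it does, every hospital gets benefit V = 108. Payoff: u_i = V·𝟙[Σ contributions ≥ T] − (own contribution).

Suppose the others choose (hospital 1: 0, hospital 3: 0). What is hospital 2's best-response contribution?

0

Others' total = 0. Even contributing 80 gives 80 < 150: no benefit either way.
Best response: 0.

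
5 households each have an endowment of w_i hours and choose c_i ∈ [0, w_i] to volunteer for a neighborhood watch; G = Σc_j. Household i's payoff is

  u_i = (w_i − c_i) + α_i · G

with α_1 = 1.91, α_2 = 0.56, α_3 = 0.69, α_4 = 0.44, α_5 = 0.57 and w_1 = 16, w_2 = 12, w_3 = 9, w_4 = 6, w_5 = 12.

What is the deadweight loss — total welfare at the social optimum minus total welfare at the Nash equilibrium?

123.63

∂u_i/∂c_i = α_i − 1, so household i contributes w_i if α_i > 1, else 0.
α_i > 1 for i ∈ {1}; NE contributions (16, 0, 0, 0, 0), G = 16.
W^NE = Σw_i − G^NE + (Σα_i)·G^NE = 55 + 3.17·16 = 105.72.
Planner: ∂(Σu_j)/∂c_i = Σα_j − 1 = 3.17 > 0, so everyone contributes w_i; G^SO = 55, W^SO = 55 + 3.17·55 = 229.35.
Deadweight loss = 123.63.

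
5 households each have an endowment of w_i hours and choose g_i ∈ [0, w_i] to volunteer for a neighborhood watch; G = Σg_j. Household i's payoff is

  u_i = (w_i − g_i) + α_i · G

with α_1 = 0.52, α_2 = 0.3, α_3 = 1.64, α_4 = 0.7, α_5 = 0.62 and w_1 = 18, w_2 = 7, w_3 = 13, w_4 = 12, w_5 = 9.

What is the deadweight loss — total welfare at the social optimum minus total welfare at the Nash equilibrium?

∂u_i/∂g_i = α_i − 1, so household i contributes w_i if α_i > 1, else 0.
α_i > 1 for i ∈ {3}; NE contributions (0, 0, 13, 0, 0), G = 13.
W^NE = Σw_i − G^NE + (Σα_i)·G^NE = 59 + 2.78·13 = 95.14.
Planner: ∂(Σu_j)/∂g_i = Σα_j − 1 = 2.78 > 0, so everyone contributes w_i; G^SO = 59, W^SO = 59 + 2.78·59 = 223.02.
Deadweight loss = 127.88.

127.88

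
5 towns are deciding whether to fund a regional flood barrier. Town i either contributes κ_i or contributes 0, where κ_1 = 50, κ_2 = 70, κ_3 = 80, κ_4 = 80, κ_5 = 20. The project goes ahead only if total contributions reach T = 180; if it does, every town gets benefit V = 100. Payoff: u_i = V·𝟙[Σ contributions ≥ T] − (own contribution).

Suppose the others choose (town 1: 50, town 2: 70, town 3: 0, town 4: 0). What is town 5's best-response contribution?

0

Others' total = 120. Even contributing 20 gives 140 < 180: no benefit either way.
Best response: 0.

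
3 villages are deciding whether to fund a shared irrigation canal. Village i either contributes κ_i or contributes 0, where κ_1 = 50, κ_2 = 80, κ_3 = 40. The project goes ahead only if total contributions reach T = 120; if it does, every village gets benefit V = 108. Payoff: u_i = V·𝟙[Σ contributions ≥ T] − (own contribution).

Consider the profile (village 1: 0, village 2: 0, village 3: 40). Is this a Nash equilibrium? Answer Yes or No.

No

Total = 40 < 120: not provided.
Village 1 (pledges 0, payoff 0): pledging 50 → total 90, payoff -50. No gain.
Village 2 (pledges 0, payoff 0): pledging 80 → total 120, payoff 28. Profitable deviation.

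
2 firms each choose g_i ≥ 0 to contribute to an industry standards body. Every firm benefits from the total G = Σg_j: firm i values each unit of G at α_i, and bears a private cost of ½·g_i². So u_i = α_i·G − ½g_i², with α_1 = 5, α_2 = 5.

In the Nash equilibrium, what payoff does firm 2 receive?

Firm i's FOC: ∂u_i/∂g_i = α_i − g_i = 0, so g_i* = α_i.
NE contributions = (5, 5); G = 10.
u_2 = α_2·G − ½·(g_2)² = 5·10 − ½·5² = 37.5.

37.5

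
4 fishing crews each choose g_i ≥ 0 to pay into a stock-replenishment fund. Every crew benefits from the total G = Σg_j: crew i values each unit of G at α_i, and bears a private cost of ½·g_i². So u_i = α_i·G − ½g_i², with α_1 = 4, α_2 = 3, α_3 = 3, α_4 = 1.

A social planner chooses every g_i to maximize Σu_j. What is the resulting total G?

Planner FOC: ∂(Σu_j)/∂g_i = (Σα_j) − g_i = 0, so g_i^SO = Σα_j = 11 for every i; G^SO = 44.

44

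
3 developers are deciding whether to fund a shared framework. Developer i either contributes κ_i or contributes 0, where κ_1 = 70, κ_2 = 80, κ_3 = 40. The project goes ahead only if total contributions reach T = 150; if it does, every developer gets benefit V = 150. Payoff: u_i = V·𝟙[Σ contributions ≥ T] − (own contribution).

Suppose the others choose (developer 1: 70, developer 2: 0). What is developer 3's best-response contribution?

0

Others' total = 70. Even contributing 40 gives 110 < 150: no benefit either way.
Best response: 0.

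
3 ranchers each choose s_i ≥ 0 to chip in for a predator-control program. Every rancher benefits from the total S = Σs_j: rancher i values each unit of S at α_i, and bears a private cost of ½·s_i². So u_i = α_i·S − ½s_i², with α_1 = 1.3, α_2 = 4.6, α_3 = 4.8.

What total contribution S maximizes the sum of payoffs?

32.1

Planner FOC: ∂(Σu_j)/∂s_i = (Σα_j) − s_i = 0, so s_i^SO = Σα_j = 10.7 for every i; S^SO = 32.1.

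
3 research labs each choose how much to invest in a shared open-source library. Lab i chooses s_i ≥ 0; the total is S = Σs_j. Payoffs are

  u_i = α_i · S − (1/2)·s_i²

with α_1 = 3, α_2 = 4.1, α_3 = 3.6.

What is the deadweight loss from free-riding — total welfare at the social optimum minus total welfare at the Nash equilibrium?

Lab i's FOC: ∂u_i/∂s_i = α_i − s_i = 0, so s_i* = α_i.
NE contributions = (3, 4.1, 3.6); S = 10.7.
W^NE = (Σα)·S − ½Σα_i² = 10.7² − ½·38.77 = 95.105.
Planner sets s_i = Σα_j = 10.7 for every i, so S^SO = 3·10.7 = 32.1.
W^SO = (Σα)·S^SO − ½·3·(Σα)² = (3/2)·10.7² = 171.735.
Deadweight loss = W^SO − W^NE = 76.63.

76.63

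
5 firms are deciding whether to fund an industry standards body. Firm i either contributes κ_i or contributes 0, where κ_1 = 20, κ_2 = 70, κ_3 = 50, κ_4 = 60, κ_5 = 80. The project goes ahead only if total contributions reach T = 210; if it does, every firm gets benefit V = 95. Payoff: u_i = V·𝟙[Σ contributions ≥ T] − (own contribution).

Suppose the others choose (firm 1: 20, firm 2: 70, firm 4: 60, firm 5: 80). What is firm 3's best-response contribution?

0

Others' total = 230 ≥ 210; contributing adds cost 50 for no extra benefit.
Best response: 0.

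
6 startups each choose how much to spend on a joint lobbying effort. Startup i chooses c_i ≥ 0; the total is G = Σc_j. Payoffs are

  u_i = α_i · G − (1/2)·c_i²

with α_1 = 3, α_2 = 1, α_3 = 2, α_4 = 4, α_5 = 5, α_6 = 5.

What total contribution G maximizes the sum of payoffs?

120

Planner FOC: ∂(Σu_j)/∂c_i = (Σα_j) − c_i = 0, so c_i^SO = Σα_j = 20 for every i; G^SO = 120.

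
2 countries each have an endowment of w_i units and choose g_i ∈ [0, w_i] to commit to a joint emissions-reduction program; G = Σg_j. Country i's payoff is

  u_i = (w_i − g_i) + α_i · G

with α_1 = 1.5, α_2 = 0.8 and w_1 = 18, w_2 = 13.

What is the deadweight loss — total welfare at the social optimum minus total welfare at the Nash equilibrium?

∂u_i/∂g_i = α_i − 1, so country i contributes w_i if α_i > 1, else 0.
α_i > 1 for i ∈ {1}; NE contributions (18, 0), G = 18.
W^NE = Σw_i − G^NE + (Σα_i)·G^NE = 31 + 1.3·18 = 54.4.
Planner: ∂(Σu_j)/∂g_i = Σα_j − 1 = 1.3 > 0, so everyone contributes w_i; G^SO = 31, W^SO = 31 + 1.3·31 = 71.3.
Deadweight loss = 16.9.

16.9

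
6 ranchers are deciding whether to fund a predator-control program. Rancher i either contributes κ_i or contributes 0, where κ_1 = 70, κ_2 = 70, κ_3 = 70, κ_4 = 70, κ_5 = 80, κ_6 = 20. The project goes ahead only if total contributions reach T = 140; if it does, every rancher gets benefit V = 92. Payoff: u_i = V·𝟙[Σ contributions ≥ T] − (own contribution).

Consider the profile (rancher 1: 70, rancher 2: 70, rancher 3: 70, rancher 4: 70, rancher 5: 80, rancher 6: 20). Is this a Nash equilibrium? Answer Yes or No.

No

Total = 380 ≥ 140: provided.
Rancher 1 (pledges 70, payoff 22): dropping to 0 → total 310, payoff 92. Profitable deviation.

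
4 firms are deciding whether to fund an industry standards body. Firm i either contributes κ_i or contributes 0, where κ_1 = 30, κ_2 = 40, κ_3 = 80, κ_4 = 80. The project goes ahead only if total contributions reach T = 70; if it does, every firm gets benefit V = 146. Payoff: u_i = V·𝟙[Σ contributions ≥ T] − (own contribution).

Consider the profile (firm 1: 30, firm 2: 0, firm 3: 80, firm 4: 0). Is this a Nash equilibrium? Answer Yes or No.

Total = 110 ≥ 70: provided.
Firm 1 (pledges 30, payoff 116): dropping to 0 → total 80, payoff 146. Profitable deviation.

No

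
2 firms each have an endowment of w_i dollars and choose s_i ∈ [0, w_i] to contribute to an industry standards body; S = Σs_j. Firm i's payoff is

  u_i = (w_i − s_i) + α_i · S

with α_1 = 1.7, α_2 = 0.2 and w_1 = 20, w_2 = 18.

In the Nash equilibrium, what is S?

20

∂u_i/∂s_i = α_i − 1, so firm i contributes w_i if α_i > 1, else 0.
α_i > 1 for i ∈ {1}; NE contributions (20, 0), S = 20.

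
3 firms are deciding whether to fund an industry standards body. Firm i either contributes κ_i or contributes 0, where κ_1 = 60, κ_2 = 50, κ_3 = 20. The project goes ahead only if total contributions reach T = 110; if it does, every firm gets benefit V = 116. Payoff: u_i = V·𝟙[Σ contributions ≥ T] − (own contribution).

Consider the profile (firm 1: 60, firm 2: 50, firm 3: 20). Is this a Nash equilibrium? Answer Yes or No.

No

Total = 130 ≥ 110: provided.
Firm 1 (pledges 60, payoff 56): dropping to 0 → total 70, payoff 0. No gain.
Firm 2 (pledges 50, payoff 66): dropping to 0 → total 80, payoff 0. No gain.
Firm 3 (pledges 20, payoff 96): dropping to 0 → total 110, payoff 116. Profitable deviation.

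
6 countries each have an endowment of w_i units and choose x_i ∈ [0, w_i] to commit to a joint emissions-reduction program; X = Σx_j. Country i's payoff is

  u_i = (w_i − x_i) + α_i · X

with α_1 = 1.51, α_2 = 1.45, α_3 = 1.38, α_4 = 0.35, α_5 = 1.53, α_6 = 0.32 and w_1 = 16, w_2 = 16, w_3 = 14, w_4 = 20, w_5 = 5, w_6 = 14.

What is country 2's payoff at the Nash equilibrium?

73.95

∂u_i/∂x_i = α_i − 1, so country i contributes w_i if α_i > 1, else 0.
α_i > 1 for i ∈ {1, 2, 3, 5}; NE contributions (16, 16, 14, 0, 5, 0), X = 51.
u_2 = (16 − 16) + 1.45·51 = 73.95.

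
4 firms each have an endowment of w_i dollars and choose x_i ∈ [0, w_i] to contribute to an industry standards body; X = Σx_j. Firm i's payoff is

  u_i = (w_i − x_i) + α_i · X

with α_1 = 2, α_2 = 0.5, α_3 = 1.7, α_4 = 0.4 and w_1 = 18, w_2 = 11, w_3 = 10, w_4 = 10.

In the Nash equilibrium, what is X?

∂u_i/∂x_i = α_i − 1, so firm i contributes w_i if α_i > 1, else 0.
α_i > 1 for i ∈ {1, 3}; NE contributions (18, 0, 10, 0), X = 28.

28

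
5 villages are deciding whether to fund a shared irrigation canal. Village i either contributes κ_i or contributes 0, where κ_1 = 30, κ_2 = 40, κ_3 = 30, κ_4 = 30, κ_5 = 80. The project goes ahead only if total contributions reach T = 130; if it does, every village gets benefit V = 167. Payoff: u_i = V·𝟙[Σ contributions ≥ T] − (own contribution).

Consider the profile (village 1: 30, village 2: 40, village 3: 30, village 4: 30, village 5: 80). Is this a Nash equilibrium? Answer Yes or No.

No

Total = 210 ≥ 130: provided.
Village 1 (pledges 30, payoff 137): dropping to 0 → total 180, payoff 167. Profitable deviation.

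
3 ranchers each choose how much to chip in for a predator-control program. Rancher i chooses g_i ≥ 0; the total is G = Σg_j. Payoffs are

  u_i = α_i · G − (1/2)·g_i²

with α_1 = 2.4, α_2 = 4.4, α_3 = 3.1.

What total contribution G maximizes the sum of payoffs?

29.7

Planner FOC: ∂(Σu_j)/∂g_i = (Σα_j) − g_i = 0, so g_i^SO = Σα_j = 9.9 for every i; G^SO = 29.7.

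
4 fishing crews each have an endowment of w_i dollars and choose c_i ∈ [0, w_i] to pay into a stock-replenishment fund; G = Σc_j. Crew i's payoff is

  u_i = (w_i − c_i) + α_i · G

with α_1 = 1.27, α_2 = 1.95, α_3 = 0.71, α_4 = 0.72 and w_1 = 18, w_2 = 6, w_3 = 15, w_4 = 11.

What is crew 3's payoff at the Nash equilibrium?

32.04

∂u_i/∂c_i = α_i − 1, so crew i contributes w_i if α_i > 1, else 0.
α_i > 1 for i ∈ {1, 2}; NE contributions (18, 6, 0, 0), G = 24.
u_3 = (15 − 0) + 0.71·24 = 32.04.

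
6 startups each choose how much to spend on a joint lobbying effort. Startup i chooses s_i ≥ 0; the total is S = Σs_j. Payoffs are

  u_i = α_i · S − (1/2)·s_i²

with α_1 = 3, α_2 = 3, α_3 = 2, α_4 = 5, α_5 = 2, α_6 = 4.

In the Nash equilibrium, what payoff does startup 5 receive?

36

Startup i's FOC: ∂u_i/∂s_i = α_i − s_i = 0, so s_i* = α_i.
NE contributions = (3, 3, 2, 5, 2, 4); S = 19.
u_5 = α_5·S − ½·(s_5)² = 2·19 − ½·2² = 36.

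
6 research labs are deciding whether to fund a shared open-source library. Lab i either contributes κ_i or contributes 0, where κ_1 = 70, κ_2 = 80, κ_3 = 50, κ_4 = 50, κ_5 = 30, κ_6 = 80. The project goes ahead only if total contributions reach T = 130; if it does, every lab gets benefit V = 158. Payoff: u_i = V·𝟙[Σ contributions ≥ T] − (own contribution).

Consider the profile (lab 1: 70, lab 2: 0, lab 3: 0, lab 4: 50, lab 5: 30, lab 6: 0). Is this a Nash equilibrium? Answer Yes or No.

Total = 150 ≥ 130: provided.
Lab 1 (pledges 70, payoff 88): dropping to 0 → total 80, payoff 0. No gain.
Lab 2 (pledges 0, payoff 158): pledging 80 → total 230, payoff 78. No gain.
Lab 3 (pledges 0, payoff 158): pledging 50 → total 200, payoff 108. No gain.
Lab 4 (pledges 50, payoff 108): dropping to 0 → total 100, payoff 0. No gain.
Lab 5 (pledges 30, payoff 128): dropping to 0 → total 120, payoff 0. No gain.
Lab 6 (pledges 0, payoff 158): pledging 80 → total 230, payoff 78. No gain.

Yes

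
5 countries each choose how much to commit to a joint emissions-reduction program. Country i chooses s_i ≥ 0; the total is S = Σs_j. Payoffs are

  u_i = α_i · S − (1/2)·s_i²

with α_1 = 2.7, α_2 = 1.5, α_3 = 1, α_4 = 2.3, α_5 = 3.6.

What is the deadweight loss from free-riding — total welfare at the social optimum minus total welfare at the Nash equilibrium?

Country i's FOC: ∂u_i/∂s_i = α_i − s_i = 0, so s_i* = α_i.
NE contributions = (2.7, 1.5, 1, 2.3, 3.6); S = 11.1.
W^NE = (Σα)·S − ½Σα_i² = 11.1² − ½·28.79 = 108.815.
Planner sets s_i = Σα_j = 11.1 for every i, so S^SO = 5·11.1 = 55.5.
W^SO = (Σα)·S^SO − ½·5·(Σα)² = (5/2)·11.1² = 308.025.
Deadweight loss = W^SO − W^NE = 199.21.

199.21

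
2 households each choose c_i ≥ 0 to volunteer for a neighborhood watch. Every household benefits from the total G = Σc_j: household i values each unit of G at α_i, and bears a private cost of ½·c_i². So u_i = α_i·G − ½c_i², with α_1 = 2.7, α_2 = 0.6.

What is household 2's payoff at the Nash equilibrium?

1.8

Household i's FOC: ∂u_i/∂c_i = α_i − c_i = 0, so c_i* = α_i.
NE contributions = (2.7, 0.6); G = 3.3.
u_2 = α_2·G − ½·(c_2)² = 0.6·3.3 − ½·0.6² = 1.8.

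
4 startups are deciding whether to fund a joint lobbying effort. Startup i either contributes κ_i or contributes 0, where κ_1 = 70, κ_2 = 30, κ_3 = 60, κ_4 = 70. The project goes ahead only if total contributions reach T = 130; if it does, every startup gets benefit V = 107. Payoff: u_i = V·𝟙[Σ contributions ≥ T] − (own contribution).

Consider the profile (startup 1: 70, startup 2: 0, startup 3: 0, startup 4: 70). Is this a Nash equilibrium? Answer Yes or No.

Yes

Total = 140 ≥ 130: provided.
Startup 1 (pledges 70, payoff 37): dropping to 0 → total 70, payoff 0. No gain.
Startup 2 (pledges 0, payoff 107): pledging 30 → total 170, payoff 77. No gain.
Startup 3 (pledges 0, payoff 107): pledging 60 → total 200, payoff 47. No gain.
Startup 4 (pledges 70, payoff 37): dropping to 0 → total 70, payoff 0. No gain.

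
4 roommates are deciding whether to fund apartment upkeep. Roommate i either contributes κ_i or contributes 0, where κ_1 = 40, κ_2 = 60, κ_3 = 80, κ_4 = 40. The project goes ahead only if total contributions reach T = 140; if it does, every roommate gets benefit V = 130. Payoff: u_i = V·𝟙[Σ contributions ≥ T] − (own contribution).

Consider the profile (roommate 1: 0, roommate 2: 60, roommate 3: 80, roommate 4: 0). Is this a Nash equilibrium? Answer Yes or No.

Total = 140 ≥ 140: provided.
Roommate 1 (pledges 0, payoff 130): pledging 40 → total 180, payoff 90. No gain.
Roommate 2 (pledges 60, payoff 70): dropping to 0 → total 80, payoff 0. No gain.
Roommate 3 (pledges 80, payoff 50): dropping to 0 → total 60, payoff 0. No gain.
Roommate 4 (pledges 0, payoff 130): pledging 40 → total 180, payoff 90. No gain.

Yes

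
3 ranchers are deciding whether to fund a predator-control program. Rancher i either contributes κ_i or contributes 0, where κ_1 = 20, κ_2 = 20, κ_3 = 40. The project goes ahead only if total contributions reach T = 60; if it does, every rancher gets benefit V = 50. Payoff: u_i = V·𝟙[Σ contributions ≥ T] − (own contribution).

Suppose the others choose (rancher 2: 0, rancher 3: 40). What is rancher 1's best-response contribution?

Others' total = 40. Contributing 20 brings total to 60 ≥ 60: gain V − κ_1 = 30.
Best response: 20.

20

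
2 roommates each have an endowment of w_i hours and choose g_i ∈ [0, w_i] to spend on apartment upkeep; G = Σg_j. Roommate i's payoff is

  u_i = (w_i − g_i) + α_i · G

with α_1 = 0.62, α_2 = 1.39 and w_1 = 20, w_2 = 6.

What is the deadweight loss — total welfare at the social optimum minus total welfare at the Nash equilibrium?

∂u_i/∂g_i = α_i − 1, so roommate i contributes w_i if α_i > 1, else 0.
α_i > 1 for i ∈ {2}; NE contributions (0, 6), G = 6.
W^NE = Σw_i − G^NE + (Σα_i)·G^NE = 26 + 1.01·6 = 32.06.
Planner: ∂(Σu_j)/∂g_i = Σα_j − 1 = 1.01 > 0, so everyone contributes w_i; G^SO = 26, W^SO = 26 + 1.01·26 = 52.26.
Deadweight loss = 20.2.

20.2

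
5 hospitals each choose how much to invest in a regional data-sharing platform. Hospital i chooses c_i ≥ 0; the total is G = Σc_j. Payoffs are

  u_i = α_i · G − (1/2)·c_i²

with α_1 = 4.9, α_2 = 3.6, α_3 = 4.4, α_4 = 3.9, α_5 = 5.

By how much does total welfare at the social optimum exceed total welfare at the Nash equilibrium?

Hospital i's FOC: ∂u_i/∂c_i = α_i − c_i = 0, so c_i* = α_i.
NE contributions = (4.9, 3.6, 4.4, 3.9, 5); G = 21.8.
W^NE = (Σα)·G − ½Σα_i² = 21.8² − ½·96.54 = 426.97.
Planner sets c_i = Σα_j = 21.8 for every i, so G^SO = 5·21.8 = 109.
W^SO = (Σα)·G^SO − ½·5·(Σα)² = (5/2)·21.8² = 1188.1.
Deadweight loss = W^SO − W^NE = 761.13.

761.13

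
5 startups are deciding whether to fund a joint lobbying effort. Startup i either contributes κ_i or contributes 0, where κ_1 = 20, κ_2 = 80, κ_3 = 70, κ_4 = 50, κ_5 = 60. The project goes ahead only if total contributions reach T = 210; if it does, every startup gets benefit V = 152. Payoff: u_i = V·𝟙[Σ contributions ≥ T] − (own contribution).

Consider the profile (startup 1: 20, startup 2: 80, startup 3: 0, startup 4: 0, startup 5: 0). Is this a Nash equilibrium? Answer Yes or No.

Total = 100 < 210: not provided.
Startup 1 (pledges 20, payoff -20): dropping to 0 → total 80, payoff 0. Profitable deviation.

No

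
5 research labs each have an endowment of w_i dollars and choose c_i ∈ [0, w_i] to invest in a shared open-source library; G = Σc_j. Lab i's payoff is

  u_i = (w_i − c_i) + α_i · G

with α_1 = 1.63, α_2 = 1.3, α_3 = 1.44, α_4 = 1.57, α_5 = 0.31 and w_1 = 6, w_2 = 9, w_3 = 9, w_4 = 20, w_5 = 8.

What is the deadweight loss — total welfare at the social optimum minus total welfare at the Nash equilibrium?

42

∂u_i/∂c_i = α_i − 1, so lab i contributes w_i if α_i > 1, else 0.
α_i > 1 for i ∈ {1, 2, 3, 4}; NE contributions (6, 9, 9, 20, 0), G = 44.
W^NE = Σw_i − G^NE + (Σα_i)·G^NE = 52 + 5.25·44 = 283.
Planner: ∂(Σu_j)/∂c_i = Σα_j − 1 = 5.25 > 0, so everyone contributes w_i; G^SO = 52, W^SO = 52 + 5.25·52 = 325.
Deadweight loss = 42.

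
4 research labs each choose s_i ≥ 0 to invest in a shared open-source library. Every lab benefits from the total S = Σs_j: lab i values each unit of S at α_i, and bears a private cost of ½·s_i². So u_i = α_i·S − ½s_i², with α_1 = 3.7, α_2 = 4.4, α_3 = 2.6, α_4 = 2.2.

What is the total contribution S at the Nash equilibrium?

Lab i's FOC: ∂u_i/∂s_i = α_i − s_i = 0, so s_i* = α_i.
NE contributions = (3.7, 4.4, 2.6, 2.2); S = 12.9.

12.9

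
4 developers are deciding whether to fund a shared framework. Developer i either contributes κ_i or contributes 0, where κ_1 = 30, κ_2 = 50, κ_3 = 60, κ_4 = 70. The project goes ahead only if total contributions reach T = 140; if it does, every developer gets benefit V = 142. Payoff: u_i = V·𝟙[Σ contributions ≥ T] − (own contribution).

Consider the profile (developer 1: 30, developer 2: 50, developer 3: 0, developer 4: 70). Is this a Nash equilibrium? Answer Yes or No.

Yes

Total = 150 ≥ 140: provided.
Developer 1 (pledges 30, payoff 112): dropping to 0 → total 120, payoff 0. No gain.
Developer 2 (pledges 50, payoff 92): dropping to 0 → total 100, payoff 0. No gain.
Developer 3 (pledges 0, payoff 142): pledging 60 → total 210, payoff 82. No gain.
Developer 4 (pledges 70, payoff 72): dropping to 0 → total 80, payoff 0. No gain.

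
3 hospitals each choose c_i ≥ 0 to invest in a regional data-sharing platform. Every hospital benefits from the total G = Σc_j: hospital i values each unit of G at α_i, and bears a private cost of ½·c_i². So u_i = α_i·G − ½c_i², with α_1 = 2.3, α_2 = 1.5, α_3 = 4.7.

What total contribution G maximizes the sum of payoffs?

25.5

Planner FOC: ∂(Σu_j)/∂c_i = (Σα_j) − c_i = 0, so c_i^SO = Σα_j = 8.5 for every i; G^SO = 25.5.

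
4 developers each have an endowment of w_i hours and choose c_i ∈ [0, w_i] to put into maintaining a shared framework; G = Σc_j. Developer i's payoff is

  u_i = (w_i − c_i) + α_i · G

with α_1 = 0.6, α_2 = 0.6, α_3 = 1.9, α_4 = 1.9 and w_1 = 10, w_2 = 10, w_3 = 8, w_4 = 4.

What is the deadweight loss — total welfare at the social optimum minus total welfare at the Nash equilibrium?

80

∂u_i/∂c_i = α_i − 1, so developer i contributes w_i if α_i > 1, else 0.
α_i > 1 for i ∈ {3, 4}; NE contributions (0, 0, 8, 4), G = 12.
W^NE = Σw_i − G^NE + (Σα_i)·G^NE = 32 + 4·12 = 80.
Planner: ∂(Σu_j)/∂c_i = Σα_j − 1 = 4 > 0, so everyone contributes w_i; G^SO = 32, W^SO = 32 + 4·32 = 160.
Deadweight loss = 80.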